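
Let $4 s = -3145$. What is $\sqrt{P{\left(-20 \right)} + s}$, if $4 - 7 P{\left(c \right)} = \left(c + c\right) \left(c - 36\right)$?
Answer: $\frac{i \sqrt{216713}}{14} \approx 33.252 i$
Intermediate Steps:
$P{\left(c \right)} = \frac{4}{7} - \frac{2 c \left(-36 + c\right)}{7}$ ($P{\left(c \right)} = \frac{4}{7} - \frac{\left(c + c\right) \left(c - 36\right)}{7} = \frac{4}{7} - \frac{2 c \left(-36 + c\right)}{7}$)
$s = - \frac{3145}{4}$ ($s = \frac{1}{4} \left(-3145\right) = - \frac{3145}{4} \approx -786.25$)
$\sqrt{P{\left(-20 \right)} + s} = \sqrt{\left(\frac{4}{7} - \frac{2 \left(-20\right)^{2}}{7} + \frac{72}{7} \left(-20\right)\right) - \frac{3145}{4}} = \sqrt{\left(\frac{4}{7} - \frac{800}{7} - \frac{1440}{7}\right) - \frac{3145}{4}} = \sqrt{- \frac{2236}{7} - \frac{3145}{4}} = \sqrt{- \frac{30959}{28}} = \frac{i \sqrt{216713}}{14}$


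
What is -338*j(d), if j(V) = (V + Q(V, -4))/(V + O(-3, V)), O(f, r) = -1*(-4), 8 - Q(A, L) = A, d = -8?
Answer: 676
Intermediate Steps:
Q(A, L) = 8 - A
O(f, r) = 4
j(V) = 8/(4 + V) (j(V) = (V + (8 - V))/(V + 4) = 8/(4 + V))
-338*j(d) = -2704/(4 - 8) = -2704/(-4) = -2704*(-1)/4 = -338*(-2) = 676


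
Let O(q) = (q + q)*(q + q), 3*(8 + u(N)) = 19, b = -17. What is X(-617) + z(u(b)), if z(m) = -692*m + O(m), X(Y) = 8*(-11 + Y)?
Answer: -34736/9 ≈ -3859.6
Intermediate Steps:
X(Y) = -88 + 8*Y
u(N) = -5/3 (u(N) = -8 + (⅓)*19 = -8 + 19/3 = -5/3)
O(q) = 4*q² (O(q) = (2*q)*(2*q) = 4*q²)
z(m) = -692*m + 4*m²
X(-617) + z(u(b)) = (-88 + 8*(-617)) + 4*(-5/3)*(-173 - 5/3) = (-88 - 4936) + 4*(-5/3)*(-524/3) = -5024 + 10480/9 = -34736/9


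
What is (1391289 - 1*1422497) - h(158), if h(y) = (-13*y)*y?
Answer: 293324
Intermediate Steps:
h(y) = -13*y²
(1391289 - 1*1422497) - h(158) = (1391289 - 1*1422497) - (-13)*158² = (1391289 - 1422497) - (-13)*24964 = -31208 - 1*(-324532) = -31208 + 324532 = 293324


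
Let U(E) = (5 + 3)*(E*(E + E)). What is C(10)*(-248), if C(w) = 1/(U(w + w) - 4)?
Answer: -62/1599 ≈ -0.038774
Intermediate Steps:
U(E) = 16*E**2 (U(E) = 8*(E*(2*E)) = 8*(2*E**2) = 16*E**2)
C(w) = 1/(-4 + 64*w**2) (C(w) = 1/(16*(w + w)**2 - 4) = 1/(16*(2*w)**2 - 4) = 1/(16*(4*w**2) - 4) = 1/(64*w**2 - 4) = 1/(-4 + 64*w**2))
C(10)*(-248) = (1/(4*(-1 + 16*10**2)))*(-248) = (1/(4*(-1 + 16*100)))*(-248) = (1/(4*(-1 + 1600)))*(-248) = ((1/4)/1599)*(-248) = ((1/4)*(1/1599))*(-248) = (1/6396)*(-248) = -62/1599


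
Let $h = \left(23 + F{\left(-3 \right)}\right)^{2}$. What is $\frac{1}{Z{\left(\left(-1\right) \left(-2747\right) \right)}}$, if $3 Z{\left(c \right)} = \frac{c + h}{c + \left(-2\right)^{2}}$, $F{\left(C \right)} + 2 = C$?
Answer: $\frac{8253}{3071} \approx 2.6874$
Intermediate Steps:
$F{\left(C \right)} = -2 + C$
$h = 324$ ($h = \left(23 - 5\right)^{2} = 18^{2} = 324$)
$Z{\left(c \right)} = \frac{324 + c}{3 \left(4 + c\right)}$ ($Z{\left(c \right)} = \frac{\left(c + 324\right) \frac{1}{c + \left(-2\right)^{2}}}{3} = \frac{\left(324 + c\right) \frac{1}{c + 4}}{3} = \frac{\left(324 + c\right) \frac{1}{4 + c}}{3} = \frac{\frac{1}{4 + c} \left(324 + c\right)}{3} = \frac{324 + c}{3 \left(4 + c\right)}$)
$\frac{1}{Z{\left(\left(-1\right) \left(-2747\right) \right)}} = \frac{1}{\frac{1}{3} \frac{1}{4 - -2747} \left(324 - -2747\right)} = \frac{1}{\frac{1}{3} \frac{1}{4 + 2747} \left(324 + 2747\right)} = \frac{1}{\frac{1}{3} \cdot \frac{1}{2751} \cdot 3071} = \frac{1}{\frac{3071}{8253}} = \frac{8253}{3071}$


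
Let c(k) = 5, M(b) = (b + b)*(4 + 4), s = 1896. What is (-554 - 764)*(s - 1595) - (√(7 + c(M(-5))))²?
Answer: -396730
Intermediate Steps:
M(b) = 16*b (M(b) = (2*b)*8 = 16*b)
(-554 - 764)*(s - 1595) - (√(7 + c(M(-5))))² = (-554 - 764)*(1896 - 1595) - (√(7 + 5))² = -1318*301 - (√12)² = -396718 - (2*√3)² = -396718 - 1*12 = -396718 - 12 = -396730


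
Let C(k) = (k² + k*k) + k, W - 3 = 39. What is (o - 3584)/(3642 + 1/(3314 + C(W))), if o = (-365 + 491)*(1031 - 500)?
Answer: 62272664/3581647 ≈ 17.387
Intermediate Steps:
W = 42 (W = 3 + 39 = 42)
C(k) = k + 2*k² (C(k) = (k² + k²) + k = 2*k² + k = k + 2*k²)
o = 66906 (o = 126*531 = 66906)
(o - 3584)/(3642 + 1/(3314 + C(W))) = (66906 - 3584)/(3642 + 1/(3314 + 42*(1 + 2*42))) = 63322/(3642 + 1/(3314 + 42*(1 + 84))) = 63322/(3642 + 1/(3314 + 42*85)) = 63322/(3642 + 1/(3314 + 3570)) = 63322/(3642 + 1/6884) = 63322/(25071529/6884) = 63322*(6884/25071529) = 62272664/3581647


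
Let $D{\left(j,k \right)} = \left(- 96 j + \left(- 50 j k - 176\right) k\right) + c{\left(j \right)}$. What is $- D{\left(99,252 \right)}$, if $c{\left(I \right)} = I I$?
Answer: $314388855$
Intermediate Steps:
$c{\left(I \right)} = I^{2}$
$D{\left(j,k \right)} = j^{2} - 96 j + k \left(-176 - 50 j k\right)$ ($D{\left(j,k \right)} = \left(- 96 j + \left(- 50 j k - 176\right) k\right) + j^{2} = \left(- 96 j + \left(-176 - 50 j k\right) k\right) + j^{2} = \left(- 96 j + k \left(-176 - 50 j k\right)\right) + j^{2} = j^{2} - 96 j + k \left(-176 - 50 j k\right)$)
$- D{\left(99,252 \right)} = - (99^{2} - 44352 - 9504 - 4950 \cdot 252^{2}) = - (9801 - 44352 - 9504 - 4950 \cdot 63504) = - (9801 - 44352 - 9504 - 314344800) = \left(-1\right) \left(-314388855\right) = 314388855$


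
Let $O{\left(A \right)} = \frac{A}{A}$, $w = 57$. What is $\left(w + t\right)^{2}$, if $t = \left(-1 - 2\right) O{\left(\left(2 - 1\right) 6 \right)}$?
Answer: $2916$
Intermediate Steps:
$O{\left(A \right)} = 1$
$t = -3$ ($t = \left(-1 - 2\right) 1 = \left(-3\right) 1 = -3$)
$\left(w + t\right)^{2} = \left(57 - 3\right)^{2} = 54^{2} = 2916$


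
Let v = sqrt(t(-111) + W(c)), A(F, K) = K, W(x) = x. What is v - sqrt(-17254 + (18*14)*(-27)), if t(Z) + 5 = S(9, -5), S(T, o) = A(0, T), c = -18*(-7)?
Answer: sqrt(130) - I*sqrt(24058) ≈ 11.402 - 155.11*I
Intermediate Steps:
c = 126
S(T, o) = T
t(Z) = 4 (t(Z) = -5 + 9 = 4)
v = sqrt(130) (v = sqrt(4 + 126) = sqrt(130) ≈ 11.402)
v - sqrt(-17254 + (18*14)*(-27)) = sqrt(130) - sqrt(-17254 + (18*14)*(-27)) = sqrt(130) - sqrt(-17254 + 252*(-27)) = sqrt(130) - sqrt(-17254 - 6804) = sqrt(130) - sqrt(-24058) = sqrt(130) - I*sqrt(24058)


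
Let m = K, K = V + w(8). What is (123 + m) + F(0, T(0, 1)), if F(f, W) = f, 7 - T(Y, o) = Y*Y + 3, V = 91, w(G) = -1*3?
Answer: 211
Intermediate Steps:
w(G) = -3
T(Y, o) = 4 - Y**2 (T(Y, o) = 7 - (Y*Y + 3) = 7 - (Y**2 + 3) = 7 - (3 + Y**2) = 7 + (-3 - Y**2) = 4 - Y**2)
K = 88 (K = 91 - 3 = 88)
m = 88
(123 + m) + F(0, T(0, 1)) = (123 + 88) + 0 = 211 + 0 = 211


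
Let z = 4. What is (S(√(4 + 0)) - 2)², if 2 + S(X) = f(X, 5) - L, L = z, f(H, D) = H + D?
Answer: 1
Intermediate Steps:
f(H, D) = D + H
L = 4
S(X) = -1 + X (S(X) = -2 + ((5 + X) - 1*4) = -2 + ((5 + X) - 4) = -2 + (1 + X) = -1 + X)
(S(√(4 + 0)) - 2)² = ((-1 + √(4 + 0)) - 2)² = ((-1 + √4) - 2)² = ((-1 + 2) - 2)² = (1 - 2)² = (-1)² = 1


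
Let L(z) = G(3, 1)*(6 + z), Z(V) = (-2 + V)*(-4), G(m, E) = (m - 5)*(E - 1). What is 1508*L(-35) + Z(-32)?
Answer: 136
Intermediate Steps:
G(m, E) = (-1 + E)*(-5 + m) (G(m, E) = (-5 + m)*(-1 + E) = (-1 + E)*(-5 + m))
Z(V) = 8 - 4*V
L(z) = 0 (L(z) = (5 - 1*3 - 5*1 + 1*3)*(6 + z) = (5 - 3 - 5 + 3)*(6 + z) = 0*(6 + z) = 0)
1508*L(-35) + Z(-32) = 1508*0 + (8 - 4*(-32)) = 0 + (8 + 128) = 0 + 136 = 136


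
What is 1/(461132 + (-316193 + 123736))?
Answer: 1/268675 ≈ 3.7220e-6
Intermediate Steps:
1/(461132 + (-316193 + 123736)) = 1/(461132 - 192457) = 1/268675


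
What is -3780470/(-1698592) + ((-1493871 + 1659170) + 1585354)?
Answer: 1486824480523/849296 ≈ 1.7507e+6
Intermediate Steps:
-3780470/(-1698592) + ((-1493871 + 1659170) + 1585354) = -3780470*(-1/1698592) + (165299 + 1585354) = 1890235/849296 + 1750653 = 1486824480523/849296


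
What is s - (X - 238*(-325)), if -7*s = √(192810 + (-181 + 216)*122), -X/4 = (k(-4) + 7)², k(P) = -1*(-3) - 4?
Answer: -77206 - 2*√49270/7 ≈ -77269.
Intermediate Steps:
k(P) = -1 (k(P) = 3 - 4 = -1)
X = -144 (X = -4*(-1 + 7)² = -4*6² = -4*36 = -144)
s = -2*√49270/7 (s = -√(192810 + (-181 + 216)*122)/7 = -√(192810 + 35*122)/7 = -√(192810 + 4270)/7 = -2*√49270/7 ≈ -63.420)
s - (X - 238*(-325)) = -2*√49270/7 - (-144 - 238*(-325)) = -2*√49270/7 - (-144 + 77350) = -2*√49270/7 - 1*77206 = -2*√49270/7 - 77206 = -77206 - 2*√49270/7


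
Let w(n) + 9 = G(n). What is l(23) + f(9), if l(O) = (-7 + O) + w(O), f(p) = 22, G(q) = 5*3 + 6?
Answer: 50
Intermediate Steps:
G(q) = 21 (G(q) = 15 + 6 = 21)
w(n) = 12 (w(n) = -9 + 21 = 12)
l(O) = 5 + O (l(O) = (-7 + O) + 12 = 5 + O)
l(23) + f(9) = (5 + 23) + 22 = 28 + 22 = 50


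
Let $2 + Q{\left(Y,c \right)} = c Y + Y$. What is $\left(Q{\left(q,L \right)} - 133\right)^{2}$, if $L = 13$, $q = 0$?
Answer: $18225$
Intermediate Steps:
$Q{\left(Y,c \right)} = -2 + Y + Y c$ ($Q{\left(Y,c \right)} = -2 + \left(c Y + Y\right) = -2 + \left(Y c + Y\right) = -2 + \left(Y + Y c\right) = -2 + Y + Y c$)
$\left(Q{\left(q,L \right)} - 133\right)^{2} = \left(\left(-2 + 0 + 0 \cdot 13\right) - 133\right)^{2} = \left(\left(-2 + 0 + 0\right) - 133\right)^{2} = \left(-2 - 133\right)^{2} = \left(-135\right)^{2} = 18225$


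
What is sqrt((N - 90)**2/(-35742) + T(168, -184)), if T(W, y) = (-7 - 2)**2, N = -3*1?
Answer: sqrt(11463067014)/11914 ≈ 8.9865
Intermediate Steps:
N = -3
T(W, y) = 81 (T(W, y) = (-9)**2 = 81)
sqrt((N - 90)**2/(-35742) + T(168, -184)) = sqrt((-3 - 90)**2/(-35742) + 81) = sqrt((-93)**2*(-1/35742) + 81) = sqrt(8649*(-1/35742) + 81) = sqrt(-2883/11914 + 81) = sqrt(962151/11914) = sqrt(11463067014)/11914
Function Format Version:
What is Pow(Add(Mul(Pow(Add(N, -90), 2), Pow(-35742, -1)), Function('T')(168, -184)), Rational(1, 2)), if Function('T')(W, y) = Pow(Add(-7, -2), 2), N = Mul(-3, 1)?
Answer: Mul(Rational(1, 11914), Pow(11463067014, Rational(1, 2))) ≈ 8.9865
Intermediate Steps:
N = -3
Function('T')(W, y) = 81 (Function('T')(W, y) = Pow(-9, 2) = 81)
Pow(Add(Mul(Pow(Add(N, -90), 2), Pow(-35742, -1)), Function('T')(168, -184)), Rational(1, 2)) = Pow(Add(Mul(Pow(Add(-3, -90), 2), Pow(-35742, -1)), 81), Rational(1, 2)) = Pow(Add(Mul(Pow(-93, 2), Rational(-1, 35742)), 81), Rational(1, 2)) = Pow(Add(Mul(8649, Rational(-1, 35742)), 81), Rational(1, 2)) = Pow(Add(Rational(-2883, 11914), 81), Rational(1, 2)) = Pow(Rational(962151, 11914), Rational(1, 2)) = Mul(Rational(1, 11914), Pow(11463067014, Rational(1, 2)))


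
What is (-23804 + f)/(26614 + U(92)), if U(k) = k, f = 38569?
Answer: 14765/26706 ≈ 0.55287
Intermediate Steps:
(-23804 + f)/(26614 + U(92)) = (-23804 + 38569)/(26614 + 92) = 14765/26706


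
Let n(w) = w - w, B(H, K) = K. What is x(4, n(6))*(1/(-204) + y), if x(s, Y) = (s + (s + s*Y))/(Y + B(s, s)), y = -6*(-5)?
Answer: 6119/102 ≈ 59.990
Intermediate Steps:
y = 30
n(w) = 0
x(s, Y) = (2*s + Y*s)/(Y + s) (x(s, Y) = (s + (s + s*Y))/(Y + s) = (s + (s + Y*s))/(Y + s) = (2*s + Y*s)/(Y + s))
x(4, n(6))*(1/(-204) + y) = (4*(2 + 0)/(0 + 4))*(1/(-204) + 30) = (4*2/4)*(-1/204 + 30) = (4*(1/4)*2)*(6119/204) = 2*(6119/204) = 6119/102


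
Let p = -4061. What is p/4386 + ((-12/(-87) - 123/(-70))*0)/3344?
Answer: -4061/4386 ≈ -0.92590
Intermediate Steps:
p/4386 + ((-12/(-87) - 123/(-70))*0)/3344 = -4061/4386 + ((-12/(-87) - 123/(-70))*0)/3344 = -4061*1/4386 + ((-12*(-1/87) - 123*(-1/70))*0)*(1/3344) = -4061/4386 + ((4/29 + 123/70)*0)*(1/3344) = -4061/4386 + ((3847/2030)*0)*(1/3344) = -4061/4386 + 0*(1/3344) = -4061/4386 + 0 = -4061/4386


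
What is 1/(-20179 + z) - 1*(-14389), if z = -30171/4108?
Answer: 1193215058559/82925503 ≈ 14389.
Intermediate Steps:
z = -30171/4108 (z = -30171*1/4108 = -30171/4108 ≈ -7.3445)
1/(-20179 + z) - 1*(-14389) = 1/(-20179 - 30171/4108) - 1*(-14389) = 1/(-82925503/4108) + 14389 = -4108/82925503 + 14389 = 1193215058559/82925503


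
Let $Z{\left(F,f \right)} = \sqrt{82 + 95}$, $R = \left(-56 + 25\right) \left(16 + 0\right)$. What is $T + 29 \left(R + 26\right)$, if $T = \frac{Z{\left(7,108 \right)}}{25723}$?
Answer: $-13630 + \frac{\sqrt{177}}{25723} \approx -13630.0$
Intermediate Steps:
$R = -496$ ($R = \left(-31\right) 16 = -496$)
$Z{\left(F,f \right)} = \sqrt{177}$
$T = \frac{\sqrt{177}}{25723} \approx 0.00051721$
$T + 29 \left(R + 26\right) = \frac{\sqrt{177}}{25723} + 29 \left(-496 + 26\right) = \frac{\sqrt{177}}{25723} + 29 \left(-470\right) = \frac{\sqrt{177}}{25723} - 13630 = -13630 + \frac{\sqrt{177}}{25723}$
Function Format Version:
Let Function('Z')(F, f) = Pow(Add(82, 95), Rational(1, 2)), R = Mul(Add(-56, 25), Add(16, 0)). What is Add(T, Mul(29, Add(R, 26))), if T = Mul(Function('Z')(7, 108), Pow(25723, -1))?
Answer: Add(-13630, Mul(Rational(1, 25723), Pow(177, Rational(1, 2)))) ≈ -13630.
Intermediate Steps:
R = -496 (R = Mul(-31, 16) = -496)
Function('Z')(F, f) = Pow(177, Rational(1, 2))
T = Mul(Rational(1, 25723), Pow(177, Rational(1, 2))) (T = Mul(Pow(177, Rational(1, 2)), Pow(25723, -1)) = Mul(Pow(177, Rational(1, 2)), Rational(1, 25723)) = Mul(Rational(1, 25723), Pow(177, Rational(1, 2))) ≈ 0.00051721)
Add(T, Mul(29, Add(R, 26))) = Add(Mul(Rational(1, 25723), Pow(177, Rational(1, 2))), Mul(29, Add(-496, 26))) = Add(Mul(Rational(1, 25723), Pow(177, Rational(1, 2))), Mul(29, -470)) = Add(Mul(Rational(1, 25723), Pow(177, Rational(1, 2))), -13630) = Add(-13630, Mul(Rational(1, 25723), Pow(177, Rational(1, 2))))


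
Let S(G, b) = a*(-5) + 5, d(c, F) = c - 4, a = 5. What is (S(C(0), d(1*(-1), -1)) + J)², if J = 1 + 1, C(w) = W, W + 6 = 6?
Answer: 324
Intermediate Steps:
W = 0 (W = -6 + 6 = 0)
C(w) = 0
d(c, F) = -4 + c
J = 2
S(G, b) = -20 (S(G, b) = 5*(-5) + 5 = -25 + 5 = -20)
(S(C(0), d(1*(-1), -1)) + J)² = (-20 + 2)² = (-18)² = 324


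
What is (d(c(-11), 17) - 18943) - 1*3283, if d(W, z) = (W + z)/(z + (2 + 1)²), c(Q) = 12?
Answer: -577847/26 ≈ -22225.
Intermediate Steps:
d(W, z) = (W + z)/(9 + z) (d(W, z) = (W + z)/(z + 3²) = (W + z)/(z + 9) = (W + z)/(9 + z))
(d(c(-11), 17) - 18943) - 1*3283 = ((12 + 17)/(9 + 17) - 18943) - 1*3283 = (29/26 - 18943) - 3283 = -492489/26 - 3283 = -577847/26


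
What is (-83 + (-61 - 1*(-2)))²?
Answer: 20164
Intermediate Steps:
(-83 + (-61 - 1*(-2)))² = (-83 + (-61 + 2))² = (-83 - 59)² = (-142)² = 20164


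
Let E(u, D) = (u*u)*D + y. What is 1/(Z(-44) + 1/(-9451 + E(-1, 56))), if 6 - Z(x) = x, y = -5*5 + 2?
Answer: 9418/470899 ≈ 0.020000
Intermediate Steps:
y = -23 (y = -25 + 2 = -23)
Z(x) = 6 - x
E(u, D) = -23 + D*u**2 (E(u, D) = (u*u)*D - 23 = u**2*D - 23 = D*u**2 - 23 = -23 + D*u**2)
1/(Z(-44) + 1/(-9451 + E(-1, 56))) = 1/((6 - 1*(-44)) + 1/(-9451 + (-23 + 56*(-1)**2))) = 1/((6 + 44) + 1/(-9451 + (-23 + 56*1))) = 1/(50 + 1/(-9451 + (-23 + 56))) = 1/(50 + 1/(-9451 + 33)) = 1/(50 + 1/(-9418)) = 1/(50 - 1/9418) = 1/(470899/9418) = 9418/470899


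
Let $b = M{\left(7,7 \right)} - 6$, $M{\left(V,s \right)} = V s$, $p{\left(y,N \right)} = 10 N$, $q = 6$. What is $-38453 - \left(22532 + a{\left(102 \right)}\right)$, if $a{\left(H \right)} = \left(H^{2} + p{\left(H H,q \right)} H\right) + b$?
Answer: $-77552$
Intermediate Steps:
$b = 43$ ($b = 7 \cdot 7 - 6 = 49 - 6 = 43$)
$a{\left(H \right)} = 43 + H^{2} + 60 H$ ($a{\left(H \right)} = \left(H^{2} + 10 \cdot 6 H\right) + 43 = \left(H^{2} + 60 H\right) + 43 = 43 + H^{2} + 60 H$)
$-38453 - \left(22532 + a{\left(102 \right)}\right) = -38453 - \left(22532 + \left(43 + 102^{2} + 60 \cdot 102\right)\right) = -38453 - \left(22532 + \left(43 + 10404 + 6120\right)\right) = -38453 - \left(22532 + 16567\right) = -38453 - 39099 = -77552$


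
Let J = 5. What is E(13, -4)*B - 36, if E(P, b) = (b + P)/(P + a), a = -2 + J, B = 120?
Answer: 63/2 ≈ 31.500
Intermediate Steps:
a = 3 (a = -2 + 5 = 3)
E(P, b) = (P + b)/(3 + P) (E(P, b) = (b + P)/(P + 3) = (P + b)/(3 + P))
E(13, -4)*B - 36 = ((13 - 4)/(3 + 13))*120 - 36 = (9/16)*120 - 36 = 135/2 - 36 = 63/2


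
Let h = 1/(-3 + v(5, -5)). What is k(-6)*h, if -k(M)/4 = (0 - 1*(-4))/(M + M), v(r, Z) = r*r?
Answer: 2/33 ≈ 0.060606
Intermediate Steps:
v(r, Z) = r²
k(M) = -8/M (k(M) = -4*(0 - 1*(-4))/(M + M) = -4*(0 + 4)/(2*M) = -16*1/(2*M) = -8/M)
h = 1/22 (h = 1/(-3 + 5²) = 1/(-3 + 25) = 1/22 ≈ 0.045455)
k(-6)*h = -8/(-6)*(1/22) = -8*(-⅙)*(1/22) = (4/3)*(1/22) = 2/33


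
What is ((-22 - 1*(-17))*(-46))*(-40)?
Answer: -9200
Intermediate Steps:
((-22 - 1*(-17))*(-46))*(-40) = ((-22 + 17)*(-46))*(-40) = -5*(-46)*(-40) = 230*(-40) = -9200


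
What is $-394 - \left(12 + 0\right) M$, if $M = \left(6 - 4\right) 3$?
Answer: $-466$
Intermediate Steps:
$M = 6$ ($M = 2 \cdot 3 = 6$)
$-394 - \left(12 + 0\right) M = -394 - \left(12 + 0\right) 6 = -394 - 12 \cdot 6 = -394 - 72 = -466$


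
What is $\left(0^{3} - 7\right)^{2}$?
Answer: $49$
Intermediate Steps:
$\left(0^{3} - 7\right)^{2} = \left(0 - 7\right)^{2} = \left(-7\right)^{2} = 49$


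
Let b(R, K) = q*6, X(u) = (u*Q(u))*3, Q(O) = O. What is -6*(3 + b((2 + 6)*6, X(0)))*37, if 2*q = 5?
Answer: -3996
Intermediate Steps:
q = 5/2 (q = (½)*5 = 5/2 ≈ 2.5000)
X(u) = 3*u² (X(u) = (u*u)*3 = u²*3 = 3*u²)
b(R, K) = 15 (b(R, K) = (5/2)*6 = 15)
-6*(3 + b((2 + 6)*6, X(0)))*37 = -6*(3 + 15)*37 = -6*18*37 = -108*37 = -3996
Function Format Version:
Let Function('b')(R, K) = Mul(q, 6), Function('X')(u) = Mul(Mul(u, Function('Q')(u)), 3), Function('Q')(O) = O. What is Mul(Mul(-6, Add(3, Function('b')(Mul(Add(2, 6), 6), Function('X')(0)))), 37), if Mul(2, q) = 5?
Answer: -3996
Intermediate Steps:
q = Rational(5, 2) (q = Mul(Rational(1, 2), 5) = Rational(5, 2) ≈ 2.5000)
Function('X')(u) = Mul(3, Pow(u, 2)) (Function('X')(u) = Mul(Mul(u, u), 3) = Mul(Pow(u, 2), 3) = Mul(3, Pow(u, 2)))
Function('b')(R, K) = 15 (Function('b')(R, K) = Mul(Rational(5, 2), 6) = 15)
Mul(Mul(-6, Add(3, Function('b')(Mul(Add(2, 6), 6), Function('X')(0)))), 37) = Mul(Mul(-6, Add(3, 15)), 37) = Mul(Mul(-6, 18), 37) = Mul(-108, 37) = -3996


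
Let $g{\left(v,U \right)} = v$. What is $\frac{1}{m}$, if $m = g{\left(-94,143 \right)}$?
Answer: $- \frac{1}{94} \approx -0.010638$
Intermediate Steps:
$m = -94$
$\frac{1}{m} = \frac{1}{-94} = - \frac{1}{94}$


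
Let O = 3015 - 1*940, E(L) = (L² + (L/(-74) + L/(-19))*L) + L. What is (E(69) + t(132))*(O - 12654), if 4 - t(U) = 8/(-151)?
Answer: -10149912893091/212306 ≈ -4.7808e+7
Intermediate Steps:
E(L) = L + 1313*L²/1406 (E(L) = (L² + (L*(-1/74) + L*(-1/19))*L) + L = (L² + (-L/74 - L/19)*L) + L = (L² + (-93*L/1406)*L) + L = (L² - 93*L²/1406) + L = 1313*L²/1406 + L = L + 1313*L²/1406)
O = 2075 (O = 3015 - 940 = 2075)
t(U) = 612/151 (t(U) = 4 - 8/(-151) = 4 - 8*(-1)/151 = 4 - 1*(-8/151) = 4 + 8/151 = 612/151)
(E(69) + t(132))*(O - 12654) = ((1/1406)*69*(1406 + 1313*69) + 612/151)*(2075 - 12654) = ((1/1406)*69*(1406 + 90597) + 612/151)*(-10579) = ((1/1406)*69*92003 + 612/151)*(-10579) = (6348207/1406 + 612/151)*(-10579) = (959439729/212306)*(-10579) = -10149912893091/212306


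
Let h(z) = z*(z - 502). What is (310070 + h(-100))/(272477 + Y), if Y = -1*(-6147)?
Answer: 185135/139312 ≈ 1.3289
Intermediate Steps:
Y = 6147
h(z) = z*(-502 + z)
(310070 + h(-100))/(272477 + Y) = (310070 - 100*(-502 - 100))/(272477 + 6147) = (310070 - 100*(-602))/278624 = (310070 + 60200)*(1/278624) = 370270*(1/278624) = 185135/139312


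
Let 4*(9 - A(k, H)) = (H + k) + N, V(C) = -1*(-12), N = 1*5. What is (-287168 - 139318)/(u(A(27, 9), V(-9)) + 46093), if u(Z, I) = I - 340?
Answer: -142162/15255 ≈ -9.3190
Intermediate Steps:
N = 5
V(C) = 12
A(k, H) = 31/4 - H/4 - k/4 (A(k, H) = 9 - ((H + k) + 5)/4 = 9 - (5 + H + k)/4 = 9 + (-5/4 - H/4 - k/4) = 31/4 - H/4 - k/4)
u(Z, I) = -340 + I
(-287168 - 139318)/(u(A(27, 9), V(-9)) + 46093) = (-287168 - 139318)/((-340 + 12) + 46093) = -426486/(-328 + 46093) = -426486/45765 = -426486*1/45765 = -142162/15255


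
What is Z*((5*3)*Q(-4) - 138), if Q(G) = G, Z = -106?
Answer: 20988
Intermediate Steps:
Z*((5*3)*Q(-4) - 138) = -106*((5*3)*(-4) - 138) = -106*(15*(-4) - 138) = -106*(-60 - 138) = -106*(-198) = 20988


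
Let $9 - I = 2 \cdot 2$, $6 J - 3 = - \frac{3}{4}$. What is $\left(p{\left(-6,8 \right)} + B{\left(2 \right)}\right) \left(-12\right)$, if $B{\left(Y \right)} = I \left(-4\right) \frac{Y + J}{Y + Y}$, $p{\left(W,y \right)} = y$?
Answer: $\frac{93}{2} \approx 46.5$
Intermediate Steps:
$J = \frac{3}{8}$ ($J = \frac{1}{2} + \frac{\left(-3\right) \frac{1}{4}}{6} = \frac{1}{2} + \frac{1}{6} \left(- \frac{3}{4}\right) = \frac{1}{2} - \frac{1}{8} = \frac{3}{8} \approx 0.375$)
$I = 5$ ($I = 9 - 2 \cdot 2 = 9 - 4 = 5$)
$B{\left(Y \right)} = - \frac{10 \left(\frac{3}{8} + Y\right)}{Y}$ ($B{\left(Y \right)} = 5 \left(-4\right) \frac{Y + \frac{3}{8}}{Y + Y} = - 20 \frac{\frac{3}{8} + Y}{2 Y} = - \frac{10 \left(\frac{3}{8} + Y\right)}{Y}$)
$\left(p{\left(-6,8 \right)} + B{\left(2 \right)}\right) \left(-12\right) = \left(8 - \left(10 + \frac{15}{4 \cdot 2}\right)\right) \left(-12\right) = \left(8 - \frac{95}{8}\right) \left(-12\right) = \left(- \frac{31}{8}\right) \left(-12\right) = \frac{93}{2}$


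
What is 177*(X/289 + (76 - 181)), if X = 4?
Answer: -5370357/289 ≈ -18583.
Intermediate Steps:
177*(X/289 + (76 - 181)) = 177*(4/289 + (76 - 181)) = 177*(4*(1/289) - 105) = 177*(4/289 - 105) = 177*(-30341/289) = -5370357/289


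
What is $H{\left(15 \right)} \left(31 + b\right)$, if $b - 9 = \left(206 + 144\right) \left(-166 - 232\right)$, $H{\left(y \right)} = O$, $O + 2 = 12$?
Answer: $-1392600$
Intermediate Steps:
$O = 10$ ($O = -2 + 12 = 10$)
$H{\left(y \right)} = 10$
$b = -139291$ ($b = 9 + \left(206 + 144\right) \left(-166 - 232\right) = 9 + 350 \left(-398\right) = 9 - 139300 = -139291$)
$H{\left(15 \right)} \left(31 + b\right) = 10 \left(31 - 139291\right) = 10 \left(-139260\right) = -1392600$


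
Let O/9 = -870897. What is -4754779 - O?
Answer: 3083294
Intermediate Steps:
O = -7838073 (O = 9*(-870897) = -7838073)
-4754779 - O = -4754779 - 1*(-7838073) = -4754779 + 7838073 = 3083294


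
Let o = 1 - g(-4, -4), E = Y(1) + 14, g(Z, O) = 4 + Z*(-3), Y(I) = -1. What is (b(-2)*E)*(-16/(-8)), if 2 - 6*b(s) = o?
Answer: 221/3 ≈ 73.667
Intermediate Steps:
g(Z, O) = 4 - 3*Z
E = 13 (E = -1 + 14 = 13)
o = -15 (o = 1 - (4 - 3*(-4)) = 1 - (4 + 12) = 1 - 1*16 = 1 - 16 = -15)
b(s) = 17/6 (b(s) = ⅓ - ⅙*(-15) = ⅓ + 5/2 = 17/6)
(b(-2)*E)*(-16/(-8)) = ((17/6)*13)*(-16/(-8)) = 221*(-16*(-⅛))/6 = (221/6)*2 = 221/3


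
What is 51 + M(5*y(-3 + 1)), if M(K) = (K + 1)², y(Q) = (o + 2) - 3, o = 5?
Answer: 492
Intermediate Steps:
y(Q) = 4 (y(Q) = (5 + 2) - 3 = 7 - 3 = 4)
M(K) = (1 + K)²
51 + M(5*y(-3 + 1)) = 51 + (1 + 5*4)² = 51 + (1 + 20)² = 51 + 21² = 51 + 441 = 492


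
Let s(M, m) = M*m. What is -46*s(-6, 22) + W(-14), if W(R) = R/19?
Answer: 115354/19 ≈ 6071.3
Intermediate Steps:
W(R) = R/19 (W(R) = R*(1/19) = R/19)
-46*s(-6, 22) + W(-14) = -(-276)*22 + (1/19)*(-14) = -46*(-132) - 14/19 = 6072 - 14/19 = 115354/19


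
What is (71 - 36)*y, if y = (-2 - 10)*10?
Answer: -4200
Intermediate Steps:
y = -120 (y = -12*10 = -120)
(71 - 36)*y = (71 - 36)*(-120) = 35*(-120) = -4200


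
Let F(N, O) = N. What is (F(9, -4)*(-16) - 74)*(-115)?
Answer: 25070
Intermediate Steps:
(F(9, -4)*(-16) - 74)*(-115) = (9*(-16) - 74)*(-115) = (-144 - 74)*(-115) = -218*(-115) = 25070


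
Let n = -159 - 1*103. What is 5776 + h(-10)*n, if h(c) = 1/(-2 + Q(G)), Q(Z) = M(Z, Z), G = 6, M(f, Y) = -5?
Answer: 40694/7 ≈ 5813.4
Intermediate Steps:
Q(Z) = -5
n = -262 (n = -159 - 103 = -262)
h(c) = -1/7 (h(c) = 1/(-2 - 5) = 1/(-7) = -1/7)
5776 + h(-10)*n = 5776 - 1/7*(-262) = 5776 + 262/7 = 40694/7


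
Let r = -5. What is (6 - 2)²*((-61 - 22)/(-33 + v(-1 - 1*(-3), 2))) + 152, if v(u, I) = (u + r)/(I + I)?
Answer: 25832/135 ≈ 191.35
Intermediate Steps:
v(u, I) = (-5 + u)/(2*I) (v(u, I) = (u - 5)/(I + I) = (-5 + u)/((2*I)) = (-5 + u)*(1/(2*I)) = (-5 + u)/(2*I))
(6 - 2)²*((-61 - 22)/(-33 + v(-1 - 1*(-3), 2))) + 152 = (6 - 2)²*((-61 - 22)/(-33 + (½)*(-5 + (-1 - 1*(-3)))/2)) + 152 = 4²*(-83/(-33 + (½)*(½)*(-5 + (-1 + 3)))) + 152 = 16*(-83/(-33 + (½)*(½)*(-5 + 2))) + 152 = 16*(-83/(-33 + (½)*(½)*(-3))) + 152 = 16*(-83/(-33 - ¾)) + 152 = 16*(-83/(-135/4)) + 152 = 16*(-83*(-4/135)) + 152 = 16*(332/135) + 152 = 5312/135 + 152 = 25832/135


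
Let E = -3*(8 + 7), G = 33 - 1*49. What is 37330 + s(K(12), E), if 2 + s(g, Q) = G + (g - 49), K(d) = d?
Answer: 37275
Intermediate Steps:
G = -16 (G = 33 - 49 = -16)
E = -45 (E = -3*15 = -45)
s(g, Q) = -67 + g (s(g, Q) = -2 + (-16 + (g - 49)) = -2 + (-16 + (-49 + g)) = -2 + (-65 + g) = -67 + g)
37330 + s(K(12), E) = 37330 + (-67 + 12) = 37330 - 55 = 37275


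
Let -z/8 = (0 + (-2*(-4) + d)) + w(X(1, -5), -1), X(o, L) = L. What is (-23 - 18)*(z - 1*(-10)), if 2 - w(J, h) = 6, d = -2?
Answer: 246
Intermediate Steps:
w(J, h) = -4 (w(J, h) = 2 - 1*6 = 2 - 6 = -4)
z = -16 (z = -8*((0 + (-2*(-4) - 2)) - 4) = -8*((0 + (8 - 2)) - 4) = -8*((0 + 6) - 4) = -8*(6 - 4) = -8*2 = -16)
(-23 - 18)*(z - 1*(-10)) = (-23 - 18)*(-16 - 1*(-10)) = -41*(-16 + 10) = -41*(-6) = 246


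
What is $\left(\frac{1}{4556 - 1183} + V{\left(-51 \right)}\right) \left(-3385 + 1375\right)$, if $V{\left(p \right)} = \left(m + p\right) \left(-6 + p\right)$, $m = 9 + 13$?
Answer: $- \frac{11206895700}{3373} \approx -3.3225 \cdot 10^{6}$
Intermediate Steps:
$m = 22$
$V{\left(p \right)} = \left(-6 + p\right) \left(22 + p\right)$ ($V{\left(p \right)} = \left(22 + p\right) \left(-6 + p\right) = \left(-6 + p\right) \left(22 + p\right)$)
$\left(\frac{1}{4556 - 1183} + V{\left(-51 \right)}\right) \left(-3385 + 1375\right) = \left(\frac{1}{4556 - 1183} + \left(-132 + \left(-51\right)^{2} + 16 \left(-51\right)\right)\right) \left(-3385 + 1375\right) = \left(\frac{1}{3373} - -1653\right) \left(-2010\right) = \left(\frac{1}{3373} + 1653\right) \left(-2010\right) = \frac{5575570}{3373} \left(-2010\right) = - \frac{11206895700}{3373}$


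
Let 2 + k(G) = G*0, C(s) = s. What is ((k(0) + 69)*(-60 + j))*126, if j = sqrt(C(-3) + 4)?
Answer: -498078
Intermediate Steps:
k(G) = -2 (k(G) = -2 + G*0 = -2 + 0 = -2)
j = 1 (j = sqrt(-3 + 4) = sqrt(1) = 1)
((k(0) + 69)*(-60 + j))*126 = ((-2 + 69)*(-60 + 1))*126 = (67*(-59))*126 = -3953*126 = -498078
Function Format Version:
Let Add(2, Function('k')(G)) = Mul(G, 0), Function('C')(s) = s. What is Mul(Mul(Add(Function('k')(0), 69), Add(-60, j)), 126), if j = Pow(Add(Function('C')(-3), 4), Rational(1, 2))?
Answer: -498078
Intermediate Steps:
Function('k')(G) = -2 (Function('k')(G) = Add(-2, Mul(G, 0)) = Add(-2, 0) = -2)
j = 1 (j = Pow(Add(-3, 4), Rational(1, 2)) = Pow(1, Rational(1, 2)) = 1)
Mul(Mul(Add(Function('k')(0), 69), Add(-60, j)), 126) = Mul(Mul(Add(-2, 69), Add(-60, 1)), 126) = Mul(Mul(67, -59), 126) = Mul(-3953, 126) = -498078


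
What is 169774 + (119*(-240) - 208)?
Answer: 141006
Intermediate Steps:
169774 + (119*(-240) - 208) = 169774 + (-28560 - 208) = 169774 - 28768 = 141006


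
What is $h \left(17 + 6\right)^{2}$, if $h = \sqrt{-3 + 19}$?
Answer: $2116$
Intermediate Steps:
$h = 4$ ($h = \sqrt{16} = 4$)
$h \left(17 + 6\right)^{2} = 4 \left(17 + 6\right)^{2} = 4 \cdot 23^{2} = 4 \cdot 529 = 2116$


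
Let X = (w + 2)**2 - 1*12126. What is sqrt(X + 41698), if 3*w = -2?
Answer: 2*sqrt(66541)/3 ≈ 171.97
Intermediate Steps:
w = -2/3 (w = (1/3)*(-2) = -2/3 ≈ -0.66667)
X = -109118/9 (X = (-2/3 + 2)**2 - 1*12126 = (4/3)**2 - 12126 = 16/9 - 12126 = -109118/9 ≈ -12124.)
sqrt(X + 41698) = sqrt(-109118/9 + 41698) = sqrt(266164/9) = 2*sqrt(66541)/3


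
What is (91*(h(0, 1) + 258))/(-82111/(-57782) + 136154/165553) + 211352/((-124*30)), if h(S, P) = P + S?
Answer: 104272231244336101/9979352357115 ≈ 10449.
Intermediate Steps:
(91*(h(0, 1) + 258))/(-82111/(-57782) + 136154/165553) + 211352/((-124*30)) = (91*((1 + 0) + 258))/(-82111/(-57782) + 136154/165553) + 211352/((-124*30)) = (91*(1 + 258))/(-82111*(-1/57782) + 136154*(1/165553)) + 211352/(-3720) = (91*259)/(82111/57782 + 136154/165553) + 211352*(-1/3720) = 23569/(21460972811/9565983446) - 26419/465 = 23569*(9565983446/21460972811) - 26419/465 = 225460663838774/21460972811 - 26419/465 = 104272231244336101/9979352357115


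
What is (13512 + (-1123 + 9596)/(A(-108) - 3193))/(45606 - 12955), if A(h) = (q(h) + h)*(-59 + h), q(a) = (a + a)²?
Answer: 105078883535/253917325559 ≈ 0.41383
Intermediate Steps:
q(a) = 4*a² (q(a) = (2*a)² = 4*a²)
A(h) = (-59 + h)*(h + 4*h²) (A(h) = (4*h² + h)*(-59 + h) = (h + 4*h²)*(-59 + h) = (-59 + h)*(h + 4*h²))
(13512 + (-1123 + 9596)/(A(-108) - 3193))/(45606 - 12955) = (13512 + (-1123 + 9596)/(-108*(-59 - 235*(-108) + 4*(-108)²) - 3193))/(45606 - 12955) = (13512 + 8473/(-108*(-59 + 25380 + 4*11664) - 3193))/32651 = (13512 + 8473/(-108*(-59 + 25380 + 46656) - 3193))*(1/32651) = (13512 + 8473/(-108*71977 - 3193))*(1/32651) = (13512 + 8473/(-7773516 - 3193))*(1/32651) = (13512 + 8473/(-7776709))*(1/32651) = (13512 + 8473*(-1/7776709))*(1/32651) = (13512 - 8473/7776709)*(1/32651) = (105078883535/7776709)*(1/32651) = 105078883535/253917325559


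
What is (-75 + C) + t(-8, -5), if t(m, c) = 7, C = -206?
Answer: -274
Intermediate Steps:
(-75 + C) + t(-8, -5) = (-75 - 206) + 7 = -281 + 7 = -274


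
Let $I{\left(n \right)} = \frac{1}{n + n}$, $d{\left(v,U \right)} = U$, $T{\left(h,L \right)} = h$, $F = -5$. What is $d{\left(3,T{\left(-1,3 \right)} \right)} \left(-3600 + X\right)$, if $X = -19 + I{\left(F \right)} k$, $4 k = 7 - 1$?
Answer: $\frac{72383}{20} \approx 3619.1$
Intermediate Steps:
$I{\left(n \right)} = \frac{1}{2 n}$
$k = \frac{3}{2}$ ($k = \frac{7 - 1}{4} = \frac{1}{4} \cdot 6 = \frac{3}{2} \approx 1.5$)
$X = - \frac{383}{20}$ ($X = -19 + \frac{1}{2 \left(-5\right)} \frac{3}{2} = -19 + \frac{1}{2} \left(- \frac{1}{5}\right) \frac{3}{2} = -19 - \frac{3}{20} = - \frac{383}{20} \approx -19.15$)
$d{\left(3,T{\left(-1,3 \right)} \right)} \left(-3600 + X\right) = - (-3600 - \frac{383}{20}) = \left(-1\right) \left(- \frac{72383}{20}\right) = \frac{72383}{20}$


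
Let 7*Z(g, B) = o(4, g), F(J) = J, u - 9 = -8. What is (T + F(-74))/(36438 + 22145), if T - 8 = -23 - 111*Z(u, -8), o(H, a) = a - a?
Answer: -89/58583 ≈ -0.0015192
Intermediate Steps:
u = 1 (u = 9 - 8 = 1)
o(H, a) = 0
Z(g, B) = 0 (Z(g, B) = (⅐)*0 = 0)
T = -15 (T = 8 + (-23 - 111*0) = 8 + (-23 + 0) = 8 - 23 = -15)
(T + F(-74))/(36438 + 22145) = (-15 - 74)/(36438 + 22145) = -89/58583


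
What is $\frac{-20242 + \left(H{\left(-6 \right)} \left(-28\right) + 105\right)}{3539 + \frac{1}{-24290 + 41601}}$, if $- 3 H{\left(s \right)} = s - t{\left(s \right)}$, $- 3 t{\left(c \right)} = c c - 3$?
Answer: $- \frac{1043351281}{183790890} \approx -5.6768$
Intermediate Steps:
$t{\left(c \right)} = 1 - \frac{c^{2}}{3}$ ($t{\left(c \right)} = - \frac{c c - 3}{3} = - \frac{c^{2} - 3}{3} = - \frac{-3 + c^{2}}{3} = 1 - \frac{c^{2}}{3}$)
$H{\left(s \right)} = \frac{1}{3} - \frac{s}{3} - \frac{s^{2}}{9}$ ($H{\left(s \right)} = - \frac{s - \left(1 - \frac{s^{2}}{3}\right)}{3} = - \frac{s + \left(-1 + \frac{s^{2}}{3}\right)}{3} = - \frac{-1 + s + \frac{s^{2}}{3}}{3} = \frac{1}{3} - \frac{s}{3} - \frac{s^{2}}{9}$)
$\frac{-20242 + \left(H{\left(-6 \right)} \left(-28\right) + 105\right)}{3539 + \frac{1}{-24290 + 41601}} = \frac{-20242 + \left(\left(\frac{1}{3} - -2 - \frac{\left(-6\right)^{2}}{9}\right) \left(-28\right) + 105\right)}{3539 + \frac{1}{-24290 + 41601}} = \frac{-20242 + \left(\left(\frac{1}{3} + 2 - 4\right) \left(-28\right) + 105\right)}{3539 + \frac{1}{17311}} = \frac{-20242 + \left(\left(- \frac{5}{3}\right) \left(-28\right) + 105\right)}{\frac{61263630}{17311}} = \left(-20242 + \left(\frac{140}{3} + 105\right)\right) \frac{17311}{61263630} = \left(-20242 + \frac{455}{3}\right) \frac{17311}{61263630} = \left(- \frac{60271}{3}\right) \frac{17311}{61263630} = - \frac{1043351281}{183790890}$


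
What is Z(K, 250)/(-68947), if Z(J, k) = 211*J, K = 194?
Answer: -40934/68947 ≈ -0.59370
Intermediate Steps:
Z(K, 250)/(-68947) = (211*194)/(-68947) = 40934*(-1/68947) = -40934/68947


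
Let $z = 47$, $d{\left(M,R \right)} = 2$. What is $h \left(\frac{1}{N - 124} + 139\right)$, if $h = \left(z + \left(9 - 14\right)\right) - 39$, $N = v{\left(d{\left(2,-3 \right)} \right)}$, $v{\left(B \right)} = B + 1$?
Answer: $\frac{50454}{121} \approx 416.98$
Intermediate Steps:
$v{\left(B \right)} = 1 + B$
$N = 3$ ($N = 1 + 2 = 3$)
$h = 3$ ($h = \left(47 + \left(9 - 14\right)\right) - 39 = \left(47 - 5\right) - 39 = 42 - 39 = 3$)
$h \left(\frac{1}{N - 124} + 139\right) = 3 \left(\frac{1}{3 - 124} + 139\right) = 3 \left(\frac{1}{-121} + 139\right) = 3 \left(- \frac{1}{121} + 139\right) = 3 \cdot \frac{16818}{121} = \frac{50454}{121}$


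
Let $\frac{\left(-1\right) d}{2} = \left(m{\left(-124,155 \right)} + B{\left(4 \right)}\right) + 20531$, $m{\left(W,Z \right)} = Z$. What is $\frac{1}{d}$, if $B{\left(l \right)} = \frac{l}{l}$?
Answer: $- \frac{1}{41374} \approx -2.417 \cdot 10^{-5}$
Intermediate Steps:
$B{\left(l \right)} = 1$
$d = -41374$ ($d = - 2 \left(\left(155 + 1\right) + 20531\right) = - 2 \left(156 + 20531\right) = \left(-2\right) 20687 = -41374$)
$\frac{1}{d} = \frac{1}{-41374} = - \frac{1}{41374}$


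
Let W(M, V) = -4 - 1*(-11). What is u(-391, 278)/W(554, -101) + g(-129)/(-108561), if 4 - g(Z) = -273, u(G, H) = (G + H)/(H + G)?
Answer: 106622/759927 ≈ 0.14031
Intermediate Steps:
W(M, V) = 7 (W(M, V) = -4 + 11 = 7)
u(G, H) = 1 (u(G, H) = (G + H)/(G + H) = 1)
g(Z) = 277 (g(Z) = 4 - 1*(-273) = 4 + 273 = 277)
u(-391, 278)/W(554, -101) + g(-129)/(-108561) = 1/7 + 277/(-108561) = 1*(1/7) + 277*(-1/108561) = 1/7 - 277/108561 = 106622/759927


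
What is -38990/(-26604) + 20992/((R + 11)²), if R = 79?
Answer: 12142919/2992950 ≈ 4.0572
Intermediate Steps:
-38990/(-26604) + 20992/((R + 11)²) = -38990/(-26604) + 20992/((79 + 11)²) = -38990*(-1/26604) + 20992/(90²) = 19495/13302 + 20992/8100 = 19495/13302 + 20992*(1/8100) = 19495/13302 + 5248/2025 = 12142919/2992950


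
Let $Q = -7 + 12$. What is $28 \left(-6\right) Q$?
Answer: $-840$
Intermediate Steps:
$Q = 5$
$28 \left(-6\right) Q = 28 \left(-6\right) 5 = \left(-168\right) 5 = -840$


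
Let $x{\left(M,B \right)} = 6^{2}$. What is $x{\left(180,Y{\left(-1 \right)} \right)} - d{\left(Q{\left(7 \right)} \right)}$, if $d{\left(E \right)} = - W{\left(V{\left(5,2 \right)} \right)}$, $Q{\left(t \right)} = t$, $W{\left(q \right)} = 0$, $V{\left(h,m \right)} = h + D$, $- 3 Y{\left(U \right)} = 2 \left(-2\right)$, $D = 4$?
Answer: $36$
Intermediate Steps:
$Y{\left(U \right)} = \frac{4}{3}$ ($Y{\left(U \right)} = - \frac{2 \left(-2\right)}{3} = \left(- \frac{1}{3}\right) \left(-4\right) = \frac{4}{3}$)
$V{\left(h,m \right)} = 4 + h$ ($V{\left(h,m \right)} = h + 4 = 4 + h$)
$x{\left(M,B \right)} = 36$
$d{\left(E \right)} = 0$ ($d{\left(E \right)} = \left(-1\right) 0 = 0$)
$x{\left(180,Y{\left(-1 \right)} \right)} - d{\left(Q{\left(7 \right)} \right)} = 36 - 0 = 36 + 0 = 36$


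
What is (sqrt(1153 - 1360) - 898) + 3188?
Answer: 2290 + 3*I*sqrt(23) ≈ 2290.0 + 14.387*I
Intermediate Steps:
(sqrt(1153 - 1360) - 898) + 3188 = (sqrt(-207) - 898) + 3188 = (3*I*sqrt(23) - 898) + 3188 = (-898 + 3*I*sqrt(23)) + 3188 = 2290 + 3*I*sqrt(23)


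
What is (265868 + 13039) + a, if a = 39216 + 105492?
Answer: 423615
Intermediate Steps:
a = 144708
(265868 + 13039) + a = (265868 + 13039) + 144708 = 278907 + 144708 = 423615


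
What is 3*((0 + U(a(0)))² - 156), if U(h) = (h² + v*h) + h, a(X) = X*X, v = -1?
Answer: -468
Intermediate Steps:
a(X) = X²
U(h) = h² (U(h) = (h² - h) + h = h²)
3*((0 + U(a(0)))² - 156) = 3*((0 + (0²)²)² - 156) = 3*((0 + 0²)² - 156) = 3*((0 + 0)² - 156) = 3*(0² - 156) = 3*(0 - 156) = 3*(-156) = -468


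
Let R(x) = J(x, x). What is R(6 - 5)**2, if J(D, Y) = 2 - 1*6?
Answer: 16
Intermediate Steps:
J(D, Y) = -4 (J(D, Y) = 2 - 6 = -4)
R(x) = -4
R(6 - 5)**2 = (-4)**2 = 16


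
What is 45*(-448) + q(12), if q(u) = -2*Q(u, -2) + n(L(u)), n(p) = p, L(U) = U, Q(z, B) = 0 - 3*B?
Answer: -20160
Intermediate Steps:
Q(z, B) = -3*B
q(u) = -12 + u (q(u) = -(-6)*(-2) + u = -2*6 + u = -12 + u)
45*(-448) + q(12) = 45*(-448) + (-12 + 12) = -20160 + 0 = -20160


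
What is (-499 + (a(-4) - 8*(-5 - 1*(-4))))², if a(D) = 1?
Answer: 240100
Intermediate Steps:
(-499 + (a(-4) - 8*(-5 - 1*(-4))))² = (-499 + (1 - 8*(-5 - 1*(-4))))² = (-499 + (1 - 8*(-5 + 4)))² = (-499 + (1 - 8*(-1)))² = (-499 + (1 + 8))² = (-499 + 9)² = (-490)² = 240100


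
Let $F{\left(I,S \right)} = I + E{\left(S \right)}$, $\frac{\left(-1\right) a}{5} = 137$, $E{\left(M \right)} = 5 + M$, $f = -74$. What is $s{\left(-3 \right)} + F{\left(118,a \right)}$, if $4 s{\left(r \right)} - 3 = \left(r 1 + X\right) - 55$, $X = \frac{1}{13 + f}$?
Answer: $- \frac{35121}{61} \approx -575.75$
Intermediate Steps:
$a = -685$ ($a = \left(-5\right) 137 = -685$)
$F{\left(I,S \right)} = 5 + I + S$ ($F{\left(I,S \right)} = I + \left(5 + S\right) = 5 + I + S$)
$X = - \frac{1}{61}$ ($X = \frac{1}{13 - 74} = \frac{1}{-61} = - \frac{1}{61} \approx -0.016393$)
$s{\left(r \right)} = - \frac{3173}{244} + \frac{r}{4}$ ($s{\left(r \right)} = \frac{3}{4} + \frac{\left(r 1 - \frac{1}{61}\right) - 55}{4} = \frac{3}{4} + \frac{\left(r - \frac{1}{61}\right) - 55}{4} = \frac{3}{4} + \frac{\left(- \frac{1}{61} + r\right) - 55}{4} = \frac{3}{4} + \frac{- \frac{3356}{61} + r}{4} = \frac{3}{4} + \left(- \frac{839}{61} + \frac{r}{4}\right) = - \frac{3173}{244} + \frac{r}{4}$)
$s{\left(-3 \right)} + F{\left(118,a \right)} = \left(- \frac{3173}{244} + \frac{1}{4} \left(-3\right)\right) + \left(5 + 118 - 685\right) = \left(- \frac{3173}{244} - \frac{3}{4}\right) - 562 = - \frac{839}{61} - 562 = - \frac{35121}{61}$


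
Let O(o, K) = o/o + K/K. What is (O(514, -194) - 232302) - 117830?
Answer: -350130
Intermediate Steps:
O(o, K) = 2 (O(o, K) = 1 + 1 = 2)
(O(514, -194) - 232302) - 117830 = (2 - 232302) - 117830 = -232300 - 117830 = -350130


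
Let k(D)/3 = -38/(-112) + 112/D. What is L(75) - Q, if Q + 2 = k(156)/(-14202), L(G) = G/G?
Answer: 31019477/10339056 ≈ 3.0002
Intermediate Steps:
L(G) = 1
k(D) = 57/56 + 336/D (k(D) = 3*(-38/(-112) + 112/D) = 3*(-38*(-1/112) + 112/D) = 3*(19/56 + 112/D) = 57/56 + 336/D)
Q = -20680421/10339056 (Q = -2 + (57/56 + 336/156)/(-14202) = -2 + (57/56 + 336*(1/156))*(-1/14202) = -2 + (57/56 + 28/13)*(-1/14202) = -2 + (2309/728)*(-1/14202) = -2 - 2309/10339056 = -20680421/10339056 ≈ -2.0002)
L(75) - Q = 1 - 1*(-20680421/10339056) = 1 + 20680421/10339056 = 31019477/10339056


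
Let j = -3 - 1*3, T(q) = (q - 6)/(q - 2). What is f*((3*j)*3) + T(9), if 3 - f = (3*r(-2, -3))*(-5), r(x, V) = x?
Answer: 10209/7 ≈ 1458.4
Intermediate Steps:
T(q) = (-6 + q)/(-2 + q)
j = -6 (j = -3 - 3 = -6)
f = -27 (f = 3 - 3*(-2)*(-5) = 3 - (-6)*(-5) = 3 - 1*30 = 3 - 30 = -27)
f*((3*j)*3) + T(9) = -27*3*(-6)*3 + (-6 + 9)/(-2 + 9) = -(-486)*3 + 3/7 = -27*(-54) + (⅐)*3 = 1458 + 3/7 = 10209/7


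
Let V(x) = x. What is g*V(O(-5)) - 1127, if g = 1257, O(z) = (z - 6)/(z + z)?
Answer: 2557/10 ≈ 255.70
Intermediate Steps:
O(z) = (-6 + z)/(2*z) (O(z) = (-6 + z)/((2*z)) = (-6 + z)*(1/(2*z)) = (-6 + z)/(2*z))
g*V(O(-5)) - 1127 = 1257*((½)*(-6 - 5)/(-5)) - 1127 = 1257*((½)*(-⅕)*(-11)) - 1127 = 1257*(11/10) - 1127 = 13827/10 - 1127 = 2557/10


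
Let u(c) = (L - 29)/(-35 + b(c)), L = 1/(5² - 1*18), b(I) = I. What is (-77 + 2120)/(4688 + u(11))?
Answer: 171612/393893 ≈ 0.43568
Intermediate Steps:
L = ⅐ (L = 1/(25 - 18) = 1/7 = ⅐ ≈ 0.14286)
u(c) = -202/(7*(-35 + c)) (u(c) = (⅐ - 29)/(-35 + c) = -202/(7*(-35 + c)))
(-77 + 2120)/(4688 + u(11)) = (-77 + 2120)/(4688 - 202/(-245 + 7*11)) = 2043/(4688 - 202/(-245 + 77)) = 2043/(4688 - 202/(-168)) = 2043/(4688 - 202*(-1/168)) = 2043/(4688 + 101/84) = 2043/(393893/84) = 2043*(84/393893) = 171612/393893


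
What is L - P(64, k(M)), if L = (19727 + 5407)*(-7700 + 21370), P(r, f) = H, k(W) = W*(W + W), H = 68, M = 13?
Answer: 343581712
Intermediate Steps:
k(W) = 2*W² (k(W) = W*(2*W) = 2*W²)
P(r, f) = 68
L = 343581780 (L = 25134*13670 = 343581780)
L - P(64, k(M)) = 343581780 - 1*68 = 343581780 - 68 = 343581712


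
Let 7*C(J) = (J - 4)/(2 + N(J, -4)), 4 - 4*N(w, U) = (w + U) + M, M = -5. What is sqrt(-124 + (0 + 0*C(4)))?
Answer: 2*I*sqrt(31) ≈ 11.136*I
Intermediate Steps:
N(w, U) = 9/4 - U/4 - w/4 (N(w, U) = 1 - ((w + U) - 5)/4 = 1 - ((U + w) - 5)/4 = 1 - (-5 + U + w)/4 = 1 + (5/4 - U/4 - w/4) = 9/4 - U/4 - w/4)
C(J) = (-4 + J)/(7*(21/4 - J/4)) (C(J) = ((J - 4)/(2 + (9/4 - 1/4*(-4) - J/4)))/7 = ((-4 + J)/(2 + (9/4 + 1 - J/4)))/7 = ((-4 + J)/(2 + (13/4 - J/4)))/7 = ((-4 + J)/(21/4 - J/4))/7 = (-4 + J)/(7*(21/4 - J/4)))
sqrt(-124 + (0 + 0*C(4))) = sqrt(-124 + (0 + 0*(4*(4 - 1*4)/(7*(-21 + 4))))) = sqrt(-124 + (0 + 0*((4/7)*(4 - 4)/(-17)))) = sqrt(-124 + (0 + 0*((4/7)*(-1/17)*0))) = sqrt(-124 + (0 + 0*0)) = sqrt(-124 + (0 + 0)) = sqrt(-124 + 0) = sqrt(-124) = 2*I*sqrt(31)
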